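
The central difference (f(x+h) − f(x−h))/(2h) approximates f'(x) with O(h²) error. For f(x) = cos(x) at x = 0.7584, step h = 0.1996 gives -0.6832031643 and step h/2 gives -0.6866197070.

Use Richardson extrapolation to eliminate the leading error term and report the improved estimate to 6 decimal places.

-0.687759

Method order is 2; weight 2^2 = 4.
4·(-0.6866197070) = -2.7464788280; subtract (-0.6832031643) → -2.0632756637
Denominator 4 − 1 = 3.
Result: -0.6877585546
Correction |R − A(h/2)| = 1.139e-03; gap |A(h/2) − A(h)| = 3.417e-03.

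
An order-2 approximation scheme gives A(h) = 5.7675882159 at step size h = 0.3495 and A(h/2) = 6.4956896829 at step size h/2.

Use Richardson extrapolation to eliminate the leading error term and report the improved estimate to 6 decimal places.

Leading term ∝ h^2; use weight 4 = 2^2.
Top: 4(6.4956896829) − (5.7675882159) = 20.2151705157
Divide by 2^2 − 1 = 3.
So the Richardson estimate is 6.7383901719.

6.738390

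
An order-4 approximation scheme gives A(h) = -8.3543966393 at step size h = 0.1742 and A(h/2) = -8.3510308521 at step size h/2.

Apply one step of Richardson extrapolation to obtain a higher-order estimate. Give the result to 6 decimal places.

r = 4: numerator weight 16, denominator 15.
Top: 16(-8.3510308521) − (-8.3543966393) = -125.2620969943
(16 × (-8.3510308521) − (-8.3543966393))/(16 − 1) = -8.3508064663
Shift from A(h/2): +0.0002243858.

-8.350806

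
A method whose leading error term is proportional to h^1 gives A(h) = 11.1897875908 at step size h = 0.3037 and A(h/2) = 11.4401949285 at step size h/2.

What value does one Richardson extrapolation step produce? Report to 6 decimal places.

The method has order 1: 2^1 = 2.
2*11.4401949285 = 22.8803898570; 22.8803898570 − 11.1897875908 = 11.6906022662
R = 11.6906022662/1 = 11.6906022662
Gap between inputs: 2.504e-01; correction applied: +0.2504073377.

11.690602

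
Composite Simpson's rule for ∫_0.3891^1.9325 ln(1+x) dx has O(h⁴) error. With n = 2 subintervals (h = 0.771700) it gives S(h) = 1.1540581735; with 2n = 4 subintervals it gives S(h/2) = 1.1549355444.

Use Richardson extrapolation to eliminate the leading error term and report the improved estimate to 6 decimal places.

The method has order 4: 2^4 = 16.
16*1.1549355444 = 18.4789687104; subtract 1.1540581735 → 17.3249105369
Divide by 2^4 − 1 = 15.
Result: 1.1549940358
Correction |R − A(h/2)| = 5.849e-05; gap |A(h/2) − A(h)| = 8.774e-04.

1.154994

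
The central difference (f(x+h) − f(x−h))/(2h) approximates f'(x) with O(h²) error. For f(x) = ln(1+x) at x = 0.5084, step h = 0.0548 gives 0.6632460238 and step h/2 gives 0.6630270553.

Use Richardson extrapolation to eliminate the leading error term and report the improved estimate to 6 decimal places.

With r = 2 the leading error scales as h^2, so the weight is 2^2 = 4.
Weighted: 2.6521082212 − 0.6632460238 = 1.9888621974
(4·0.6630270553 − 0.6632460238)/(4 − 1) = 0.6629540658
Gap between inputs: 2.190e-04; correction applied: −0.0000729895.

0.662954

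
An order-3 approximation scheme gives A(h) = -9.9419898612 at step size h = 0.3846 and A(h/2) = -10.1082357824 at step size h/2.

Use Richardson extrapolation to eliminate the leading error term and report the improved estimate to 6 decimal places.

Leading term ∝ h^3; use weight 8 = 2^3.
Numerator 8·A(h/2) − A(h) = 8·(-10.1082357824) − (-9.9419898612) = -70.9238963980
Extrapolated: (-70.9238963980) / 7 = -10.1319851997

-10.131985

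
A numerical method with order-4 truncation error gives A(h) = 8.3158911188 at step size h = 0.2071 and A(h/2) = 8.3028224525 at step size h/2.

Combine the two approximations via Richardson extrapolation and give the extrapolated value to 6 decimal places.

r = 4: numerator weight 16, denominator 15.
Numerator 16·A(h/2) − A(h) = 16·8.3028224525 − 8.3158911188 = 124.5292681212
Divide by 2^4 − 1 = 15.
124.5292681212 ÷ 15 = 8.3019512081
Gap between inputs: 1.307e-02; correction applied: −0.0008712444.

8.301951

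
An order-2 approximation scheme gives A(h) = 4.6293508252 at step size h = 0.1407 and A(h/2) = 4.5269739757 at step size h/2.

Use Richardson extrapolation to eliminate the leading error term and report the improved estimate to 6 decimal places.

4.492848

Error is O(h^2); halving h shrinks it by 2^2 = 4.
4·4.5269739757 − 4.6293508252 = 13.4785450776
Extrapolated: 13.4785450776 / 3 = 4.4928483592
Correction |R − A(h/2)| = 3.413e-02; gap |A(h/2) − A(h)| = 1.024e-01.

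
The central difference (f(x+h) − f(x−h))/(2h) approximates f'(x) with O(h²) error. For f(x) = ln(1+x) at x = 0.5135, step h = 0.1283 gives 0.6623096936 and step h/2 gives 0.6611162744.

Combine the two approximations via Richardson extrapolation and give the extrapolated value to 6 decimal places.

0.660718

With r = 2 the leading error scales as h^2, so the weight is 2^2 = 4.
4×0.6611162744 = 2.6444650976; subtract 0.6623096936 → 1.9821554040
Divide by 2^2 − 1 = 3.
Extrapolated: 1.9821554040 / 3 = 0.6607184680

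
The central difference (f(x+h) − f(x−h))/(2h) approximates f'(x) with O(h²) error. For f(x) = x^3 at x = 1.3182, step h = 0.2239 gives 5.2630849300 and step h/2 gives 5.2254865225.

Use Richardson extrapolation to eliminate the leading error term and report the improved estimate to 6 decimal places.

r = 2: numerator weight 4, denominator 3.
Numerator 4×A(h/2) − A(h) = 4×5.2254865225 − 5.2630849300 = 15.6388611600
15.6388611600 ÷ 3 = 5.2129537200

5.212954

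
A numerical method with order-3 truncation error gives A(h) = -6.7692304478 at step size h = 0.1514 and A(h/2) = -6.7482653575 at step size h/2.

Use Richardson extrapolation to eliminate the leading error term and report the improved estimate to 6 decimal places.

Method order is 3; weight 2^3 = 8.
8×(-6.7482653575) − (-6.7692304478) = -47.2168924122
Divide by 2^3 − 1 = 7.
So the Richardson estimate is -6.7452703446.

-6.745270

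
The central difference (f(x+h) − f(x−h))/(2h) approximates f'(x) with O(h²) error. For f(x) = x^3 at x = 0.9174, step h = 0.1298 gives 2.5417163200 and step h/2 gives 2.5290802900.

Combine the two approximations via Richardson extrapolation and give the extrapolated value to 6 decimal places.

Error is O(h^2); halving h shrinks it by 2^2 = 4.
4·2.5290802900 = 10.1163211600; subtract 2.5417163200 → 7.5746048400
(4·2.5290802900 − 2.5417163200)/(4 − 1) = 2.5248682800
Correction |R − A(h/2)| = 4.212e-03; gap |A(h/2) − A(h)| = 1.264e-02.

2.524868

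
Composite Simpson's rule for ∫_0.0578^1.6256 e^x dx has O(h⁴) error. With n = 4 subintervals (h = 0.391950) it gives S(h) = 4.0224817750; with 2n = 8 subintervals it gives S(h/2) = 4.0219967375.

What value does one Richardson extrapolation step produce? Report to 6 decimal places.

4.021964

With r = 4 the leading error scales as h^4, so the weight is 2^4 = 16.
Weighted: 64.3519478000 − 4.0224817750 = 60.3294660250
R = 60.3294660250/15 = 4.0219644017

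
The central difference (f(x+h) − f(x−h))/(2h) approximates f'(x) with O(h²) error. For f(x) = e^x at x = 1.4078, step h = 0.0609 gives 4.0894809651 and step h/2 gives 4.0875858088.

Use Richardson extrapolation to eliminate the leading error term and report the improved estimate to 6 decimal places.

4.086954

Leading term ∝ h^2; use weight 4 = 2^2.
Top: 4(4.0875858088) − (4.0894809651) = 12.2608622701
Divide by 2^2 − 1 = 3.
R = 12.2608622701/3 = 4.0869540900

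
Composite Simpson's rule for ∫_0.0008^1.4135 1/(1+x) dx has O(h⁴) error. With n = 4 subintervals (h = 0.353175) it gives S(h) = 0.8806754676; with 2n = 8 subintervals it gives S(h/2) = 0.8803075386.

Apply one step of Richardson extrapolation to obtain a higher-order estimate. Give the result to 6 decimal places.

r = 4: numerator weight 16, denominator 15.
16 × 0.8803075386 = 14.0849206176; subtract 0.8806754676 → 13.2042451500
(16 × 0.8803075386 − 0.8806754676)/(16 − 1) = 0.8802830100

0.880283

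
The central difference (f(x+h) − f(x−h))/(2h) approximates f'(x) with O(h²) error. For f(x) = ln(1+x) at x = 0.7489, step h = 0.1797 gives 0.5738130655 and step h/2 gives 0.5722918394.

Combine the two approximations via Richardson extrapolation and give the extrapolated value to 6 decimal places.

0.571785

The method has order 2: 2^2 = 4.
A(h/2) − A(h) = 0.5722918394 − 0.5738130655 = -0.0015212261
Divide by 2^2 − 1 = 3: (-0.0015212261)/3 = -0.0005070754
R = A(h/2) + (A(h/2) − A(h))/3 = 0.5722918394 − 0.0005070754 = 0.5717847640
Shift from A(h/2): −0.0005070754.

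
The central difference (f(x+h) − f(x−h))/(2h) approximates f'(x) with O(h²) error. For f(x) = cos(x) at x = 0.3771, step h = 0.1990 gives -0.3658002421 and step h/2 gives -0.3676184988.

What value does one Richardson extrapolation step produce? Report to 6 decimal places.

-0.368225

Method order is 2; weight 2^2 = 4.
Difference of the inputs: -0.3676184988 − (-0.3658002421) = -0.0018182567
Correction (A(h/2) − A(h))/(4 − 1) = (-0.0018182567)/3 = -0.0006060856
R = -0.3676184988 − 0.0006060856 = -0.3682245844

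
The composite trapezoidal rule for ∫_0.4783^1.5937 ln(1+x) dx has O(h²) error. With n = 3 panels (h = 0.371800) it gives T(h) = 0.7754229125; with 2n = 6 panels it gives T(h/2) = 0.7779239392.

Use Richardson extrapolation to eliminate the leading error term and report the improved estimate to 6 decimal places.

Order 2 gives 2^r = 4 and 2^r − 1 = 3.
2^2×A(h/2) = 3.1116957568; minus A(h) gives 2.3362728443.
R = 2.3362728443/3 = 0.7787576148
Correction |R − A(h/2)| = 8.337e-04; gap |A(h/2) − A(h)| = 2.501e-03.

0.778758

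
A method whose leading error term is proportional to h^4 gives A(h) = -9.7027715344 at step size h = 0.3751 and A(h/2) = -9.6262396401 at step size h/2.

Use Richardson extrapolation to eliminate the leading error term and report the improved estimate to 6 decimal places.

-9.621138

Error is O(h^4); halving h shrinks it by 2^4 = 16.
16·(-9.6262396401) = -154.0198342416; subtract (-9.7027715344) → -144.3170627072
(16·(-9.6262396401) − (-9.7027715344))/(16 − 1) = -9.6211375138
Gap between inputs: 7.653e-02; correction applied: +0.0051021263.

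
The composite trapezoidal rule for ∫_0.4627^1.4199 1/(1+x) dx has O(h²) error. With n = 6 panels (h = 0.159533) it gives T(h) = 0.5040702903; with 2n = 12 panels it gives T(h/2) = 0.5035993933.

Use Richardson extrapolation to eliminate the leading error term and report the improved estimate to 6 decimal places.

r = 2, so 2^r = 4.
4×0.5035993933 = 2.0143975732; 2.0143975732 − 0.5040702903 = 1.5103272829
R = 1.5103272829/3 = 0.5034424276
Correction |R − A(h/2)| = 1.570e-04; gap |A(h/2) − A(h)| = 4.709e-04.

0.503442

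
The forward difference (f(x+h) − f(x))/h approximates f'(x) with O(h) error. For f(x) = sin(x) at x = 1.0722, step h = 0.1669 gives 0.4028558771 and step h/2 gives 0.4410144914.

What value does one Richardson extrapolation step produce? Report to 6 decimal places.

0.479173

Error is O(h^1); halving h shrinks it by 2^1 = 2.
Weighted: 0.8820289828 − 0.4028558771 = 0.4791731057
Extrapolated: 0.4791731057 / 1 = 0.4791731057
Shift from A(h/2): +0.0381586143.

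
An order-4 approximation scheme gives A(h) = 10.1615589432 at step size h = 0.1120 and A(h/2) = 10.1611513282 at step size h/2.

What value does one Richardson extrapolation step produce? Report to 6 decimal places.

Error is O(h^4); halving h shrinks it by 2^4 = 16.
16 × 10.1611513282 − 10.1615589432 = 152.4168623080
Denominator 16 − 1 = 15.
152.4168623080 ÷ 15 = 10.1611241539

10.161124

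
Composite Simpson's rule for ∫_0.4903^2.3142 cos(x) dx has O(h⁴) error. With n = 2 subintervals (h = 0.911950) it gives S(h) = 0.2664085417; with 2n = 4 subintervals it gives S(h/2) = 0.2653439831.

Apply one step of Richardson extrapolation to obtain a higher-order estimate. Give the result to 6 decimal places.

The method has order 4: 2^4 = 16.
16×0.2653439831 = 4.2455037296; subtract 0.2664085417 → 3.9790951879
3.9790951879 ÷ 15 = 0.2652730125

0.265273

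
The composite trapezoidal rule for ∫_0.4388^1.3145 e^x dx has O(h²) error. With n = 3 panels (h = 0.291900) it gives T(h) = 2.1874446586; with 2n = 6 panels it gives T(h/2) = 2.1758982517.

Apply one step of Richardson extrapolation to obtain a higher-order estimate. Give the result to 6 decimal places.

r = 2, so 2^r = 4.
A(h/2) − A(h) = 2.1758982517 − 2.1874446586 = -0.0115464069
Correction (A(h/2) − A(h))/(4 − 1) = (-0.0115464069)/3 = -0.0038488023
R = A(h/2) + (A(h/2) − A(h))/3 = 2.1758982517 − 0.0038488023 = 2.1720494494

2.172049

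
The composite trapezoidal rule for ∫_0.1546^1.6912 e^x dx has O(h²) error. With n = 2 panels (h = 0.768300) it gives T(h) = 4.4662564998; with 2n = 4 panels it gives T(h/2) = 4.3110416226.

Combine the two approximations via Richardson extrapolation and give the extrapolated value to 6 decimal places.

Leading term ∝ h^2; use weight 4 = 2^2.
Weighted: 17.2441664904 − 4.4662564998 = 12.7779099906
R = 12.7779099906/3 = 4.2593033302
Correction |R − A(h/2)| = 5.174e-02; gap |A(h/2) − A(h)| = 1.552e-01.

4.259303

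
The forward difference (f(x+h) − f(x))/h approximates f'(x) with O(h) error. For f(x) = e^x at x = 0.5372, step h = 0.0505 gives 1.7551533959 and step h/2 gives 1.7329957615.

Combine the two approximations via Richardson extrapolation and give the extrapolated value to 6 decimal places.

1.710838

Error is O(h^1); halving h shrinks it by 2^1 = 2.
Numerator 2*A(h/2) − A(h) = 2*1.7329957615 − 1.7551533959 = 1.7108381271
Divide by 2^1 − 1 = 1.
Extrapolated: 1.7108381271 / 1 = 1.7108381271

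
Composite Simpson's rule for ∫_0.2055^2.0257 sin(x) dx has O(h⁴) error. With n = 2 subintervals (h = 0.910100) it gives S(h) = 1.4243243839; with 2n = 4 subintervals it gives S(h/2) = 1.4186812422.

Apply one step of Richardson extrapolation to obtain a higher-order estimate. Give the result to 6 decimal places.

1.418305

Leading term ∝ h^4; use weight 16 = 2^4.
16*1.4186812422 = 22.6988998752; 22.6988998752 − 1.4243243839 = 21.2745754913
(16*1.4186812422 − 1.4243243839)/(16 − 1) = 1.4183050328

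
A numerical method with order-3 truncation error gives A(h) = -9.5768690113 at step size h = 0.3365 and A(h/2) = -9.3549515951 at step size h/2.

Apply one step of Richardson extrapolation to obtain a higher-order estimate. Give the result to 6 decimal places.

-9.323249

Error is O(h^3); halving h shrinks it by 2^3 = 8.
8 × (-9.3549515951) = -74.8396127608; (-74.8396127608) − (-9.5768690113) = -65.2627437495
Divide by 2^3 − 1 = 7.
(-65.2627437495) ÷ 7 = -9.3232491071
Correction |R − A(h/2)| = 3.170e-02; gap |A(h/2) − A(h)| = 2.219e-01.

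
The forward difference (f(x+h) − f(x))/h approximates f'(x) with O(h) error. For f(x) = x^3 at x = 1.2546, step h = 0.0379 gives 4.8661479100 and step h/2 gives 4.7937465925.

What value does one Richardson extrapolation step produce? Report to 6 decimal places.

4.721345

The method has order 1: 2^1 = 2.
Top: 2(4.7937465925) − (4.8661479100) = 4.7213452750
R = 4.7213452750/1 = 4.7213452750
Shift from A(h/2): −0.0724013175.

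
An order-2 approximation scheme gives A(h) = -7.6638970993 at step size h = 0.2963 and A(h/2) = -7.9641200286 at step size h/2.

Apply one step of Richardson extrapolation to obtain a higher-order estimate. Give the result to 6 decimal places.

-8.064194

r = 2: numerator weight 4, denominator 3.
4·(-7.9641200286) = -31.8564801144; (-31.8564801144) − (-7.6638970993) = -24.1925830151
(-24.1925830151) ÷ 3 = -8.0641943384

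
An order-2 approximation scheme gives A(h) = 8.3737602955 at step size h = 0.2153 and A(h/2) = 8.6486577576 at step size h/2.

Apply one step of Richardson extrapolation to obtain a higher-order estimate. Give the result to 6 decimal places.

Method order is 2; weight 2^2 = 4.
2^2×A(h/2) = 34.5946310304; minus A(h) gives 26.2208707349.
(4×8.6486577576 − 8.3737602955)/(4 − 1) = 8.7402902450
Shift from A(h/2): +0.0916324874.

8.740290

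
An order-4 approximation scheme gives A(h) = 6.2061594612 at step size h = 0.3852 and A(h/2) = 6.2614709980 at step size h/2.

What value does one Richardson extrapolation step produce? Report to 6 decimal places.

With r = 4 the leading error scales as h^4, so the weight is 2^4 = 16.
16*6.2614709980 − 6.2061594612 = 93.9773765068
Denominator 16 − 1 = 15.
Result: 6.2651584338

6.265158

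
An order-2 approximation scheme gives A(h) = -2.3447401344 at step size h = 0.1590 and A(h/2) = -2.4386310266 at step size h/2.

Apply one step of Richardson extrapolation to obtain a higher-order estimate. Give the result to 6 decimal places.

-2.469928

Leading term ∝ h^2; use weight 4 = 2^2.
Top: 4(-2.4386310266) − (-2.3447401344) = -7.4097839720
Denominator 4 − 1 = 3.
R = (-7.4097839720)/3 = -2.4699279907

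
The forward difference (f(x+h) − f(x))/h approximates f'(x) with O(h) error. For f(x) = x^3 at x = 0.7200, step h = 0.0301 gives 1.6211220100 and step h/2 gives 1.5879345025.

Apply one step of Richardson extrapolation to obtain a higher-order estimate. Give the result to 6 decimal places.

1.554747

Method order is 1; weight 2^1 = 2.
2*1.5879345025 − 1.6211220100 = 1.5547469950
Divide by 2^1 − 1 = 1.
R = 1.5547469950/1 = 1.5547469950
Gap between inputs: 3.319e-02; correction applied: −0.0331875075.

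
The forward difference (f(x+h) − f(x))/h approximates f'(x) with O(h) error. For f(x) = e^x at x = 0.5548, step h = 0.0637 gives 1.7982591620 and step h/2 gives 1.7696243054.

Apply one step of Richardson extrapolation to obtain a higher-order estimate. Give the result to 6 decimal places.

Order 1 gives 2^r = 2 and 2^r − 1 = 1.
2 × 1.7696243054 − 1.7982591620 = 1.7409894488
1.7409894488 ÷ 1 = 1.7409894488

1.740989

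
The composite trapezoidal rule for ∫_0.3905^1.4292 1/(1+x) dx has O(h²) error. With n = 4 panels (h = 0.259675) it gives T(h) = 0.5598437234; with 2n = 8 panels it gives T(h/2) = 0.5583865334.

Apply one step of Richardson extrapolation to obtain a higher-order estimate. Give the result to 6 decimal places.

Order 2 gives 2^r = 4 and 2^r − 1 = 3.
4×0.5583865334 = 2.2335461336; 2.2335461336 − 0.5598437234 = 1.6737024102
Divide by 2^2 − 1 = 3.
R = 1.6737024102/3 = 0.5579008034

0.557901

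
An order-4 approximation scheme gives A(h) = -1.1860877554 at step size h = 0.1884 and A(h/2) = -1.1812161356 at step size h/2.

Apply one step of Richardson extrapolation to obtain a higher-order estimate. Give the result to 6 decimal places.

-1.180891

r = 4, so 2^r = 16.
Weighted: (-18.8994581696) − (-1.1860877554) = -17.7133704142
Divide by 2^4 − 1 = 15.
(-17.7133704142) ÷ 15 = -1.1808913609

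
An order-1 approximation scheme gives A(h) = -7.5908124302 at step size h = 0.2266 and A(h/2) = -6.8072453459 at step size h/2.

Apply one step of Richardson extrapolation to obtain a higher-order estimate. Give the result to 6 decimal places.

-6.023678

With r = 1 the leading error scales as h^1, so the weight is 2^1 = 2.
Numerator 2×A(h/2) − A(h) = 2×(-6.8072453459) − (-7.5908124302) = -6.0236782616
R = (-6.0236782616)/1 = -6.0236782616
Gap between inputs: 7.836e-01; correction applied: +0.7835670843.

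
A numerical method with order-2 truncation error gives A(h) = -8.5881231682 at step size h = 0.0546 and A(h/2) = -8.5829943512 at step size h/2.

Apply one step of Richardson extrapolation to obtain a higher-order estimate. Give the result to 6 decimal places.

r = 2, so 2^r = 4.
2^2 × A(h/2) = -34.3319774048; minus A(h) gives -25.7438542366.
Denominator 4 − 1 = 3.
(4 × (-8.5829943512) − (-8.5881231682))/(4 − 1) = -8.5812847455
Shift from A(h/2): +0.0017096057.

-8.581285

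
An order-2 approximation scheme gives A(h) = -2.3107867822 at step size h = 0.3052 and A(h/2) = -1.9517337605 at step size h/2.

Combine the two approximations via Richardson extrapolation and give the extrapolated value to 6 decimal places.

-1.832049

r = 2, so 2^r = 4.
Numerator 4·A(h/2) − A(h) = 4·(-1.9517337605) − (-2.3107867822) = -5.4961482598
R = (-5.4961482598)/3 = -1.8320494199
Shift from A(h/2): +0.1196843406.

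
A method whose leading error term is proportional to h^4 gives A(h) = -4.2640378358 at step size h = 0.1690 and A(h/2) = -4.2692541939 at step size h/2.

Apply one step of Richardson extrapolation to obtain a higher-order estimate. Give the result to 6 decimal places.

r = 4, so 2^r = 16.
16 × (-4.2692541939) − (-4.2640378358) = -64.0440292666
Divide by 2^4 − 1 = 15.
So the Richardson estimate is -4.2696019511.

-4.269602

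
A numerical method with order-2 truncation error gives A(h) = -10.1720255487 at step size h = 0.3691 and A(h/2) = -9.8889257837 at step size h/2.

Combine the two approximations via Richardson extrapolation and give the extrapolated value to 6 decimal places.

Order 2 gives 2^r = 4 and 2^r − 1 = 3.
4 × (-9.8889257837) = -39.5557031348; subtract (-10.1720255487) → -29.3836775861
R = (-29.3836775861)/3 = -9.7945591954
Gap between inputs: 2.831e-01; correction applied: +0.0943665883.

-9.794559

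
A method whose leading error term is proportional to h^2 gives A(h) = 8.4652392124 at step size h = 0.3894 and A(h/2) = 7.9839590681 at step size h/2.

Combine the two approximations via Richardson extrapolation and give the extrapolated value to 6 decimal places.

With r = 2 the leading error scales as h^2, so the weight is 2^2 = 4.
Weighted: 31.9358362724 − 8.4652392124 = 23.4705970600
Divide by 2^2 − 1 = 3.
So the Richardson estimate is 7.8235323533.
Correction |R − A(h/2)| = 1.604e-01; gap |A(h/2) − A(h)| = 4.813e-01.

7.823532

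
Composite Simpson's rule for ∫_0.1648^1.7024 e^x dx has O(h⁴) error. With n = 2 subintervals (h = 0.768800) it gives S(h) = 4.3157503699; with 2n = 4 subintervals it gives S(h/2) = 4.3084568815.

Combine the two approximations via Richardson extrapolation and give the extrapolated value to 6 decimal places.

Error is O(h^4); halving h shrinks it by 2^4 = 16.
2^4·A(h/2) = 68.9353101040; minus A(h) gives 64.6195597341.
(16·4.3084568815 − 4.3157503699)/(16 − 1) = 4.3079706489
Shift from A(h/2): −0.0004862326.

4.307971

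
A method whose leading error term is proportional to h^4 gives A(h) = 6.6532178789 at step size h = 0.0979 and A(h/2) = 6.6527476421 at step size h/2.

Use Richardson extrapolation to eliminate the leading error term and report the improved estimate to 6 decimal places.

6.652716

Error is O(h^4); halving h shrinks it by 2^4 = 16.
16 × 6.6527476421 − 6.6532178789 = 99.7907443947
Extrapolated: 99.7907443947 / 15 = 6.6527162930
Shift from A(h/2): −0.0000313491.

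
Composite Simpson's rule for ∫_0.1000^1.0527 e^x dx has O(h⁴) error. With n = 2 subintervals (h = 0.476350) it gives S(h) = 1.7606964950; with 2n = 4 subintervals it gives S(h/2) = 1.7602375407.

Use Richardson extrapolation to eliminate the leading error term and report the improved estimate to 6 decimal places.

Order 4 gives 2^r = 16 and 2^r − 1 = 15.
Difference of the inputs: 1.7602375407 − 1.7606964950 = -0.0004589543
Divide by 2^4 − 1 = 15: (-0.0004589543)/15 = -0.0000305970
R = 1.7602375407 − 0.0000305970 = 1.7602069437

1.760207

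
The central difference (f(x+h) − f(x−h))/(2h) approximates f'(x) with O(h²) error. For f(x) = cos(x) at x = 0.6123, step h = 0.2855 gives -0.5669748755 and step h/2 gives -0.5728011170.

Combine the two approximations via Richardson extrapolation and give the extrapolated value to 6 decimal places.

-0.574743

Order 2 gives 2^r = 4 and 2^r − 1 = 3.
Weighted: (-2.2912044680) − (-0.5669748755) = -1.7242295925
Denominator 4 − 1 = 3.
Result: -0.5747431975
Gap between inputs: 5.826e-03; correction applied: −0.0019420805.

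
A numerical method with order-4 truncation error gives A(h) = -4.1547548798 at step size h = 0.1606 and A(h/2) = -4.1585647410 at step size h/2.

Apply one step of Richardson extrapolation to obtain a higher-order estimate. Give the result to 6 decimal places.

Method order is 4; weight 2^4 = 16.
Numerator 16*A(h/2) − A(h) = 16*(-4.1585647410) − (-4.1547548798) = -62.3822809762
Divide by 2^4 − 1 = 15.
Extrapolated: (-62.3822809762) / 15 = -4.1588187317

-4.158819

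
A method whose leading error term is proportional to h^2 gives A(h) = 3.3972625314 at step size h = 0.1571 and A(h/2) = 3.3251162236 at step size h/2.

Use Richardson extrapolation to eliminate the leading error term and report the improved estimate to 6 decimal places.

3.301067

Leading term ∝ h^2; use weight 4 = 2^2.
4·3.3251162236 = 13.3004648944; subtract 3.3972625314 → 9.9032023630
Denominator 4 − 1 = 3.
So the Richardson estimate is 3.3010674543.
Correction |R − A(h/2)| = 2.405e-02; gap |A(h/2) − A(h)| = 7.215e-02.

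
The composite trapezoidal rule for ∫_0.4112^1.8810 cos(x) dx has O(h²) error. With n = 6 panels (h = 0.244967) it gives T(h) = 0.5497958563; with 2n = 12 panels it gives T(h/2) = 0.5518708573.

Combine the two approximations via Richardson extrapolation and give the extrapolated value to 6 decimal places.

0.552563

With r = 2 the leading error scales as h^2, so the weight is 2^2 = 4.
2^2*A(h/2) = 2.2074834292; minus A(h) gives 1.6576875729.
Divide by 2^2 − 1 = 3.
(4*0.5518708573 − 0.5497958563)/(4 − 1) = 0.5525625243
Gap between inputs: 2.075e-03; correction applied: +0.0006916670.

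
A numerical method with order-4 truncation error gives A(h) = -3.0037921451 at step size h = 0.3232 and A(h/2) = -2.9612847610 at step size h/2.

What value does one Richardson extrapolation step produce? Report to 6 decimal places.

-2.958451

Method order is 4; weight 2^4 = 16.
16·(-2.9612847610) − (-3.0037921451) = -44.3767640309
R = (-44.3767640309)/15 = -2.9584509354
Gap between inputs: 4.251e-02; correction applied: +0.0028338256.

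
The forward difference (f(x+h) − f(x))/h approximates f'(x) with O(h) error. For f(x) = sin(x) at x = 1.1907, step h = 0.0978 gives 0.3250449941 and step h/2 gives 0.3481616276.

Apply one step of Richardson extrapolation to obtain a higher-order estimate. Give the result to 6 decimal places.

Error is O(h^1); halving h shrinks it by 2^1 = 2.
Weighted: 0.6963232552 − 0.3250449941 = 0.3712782611
Extrapolated: 0.3712782611 / 1 = 0.3712782611
Gap between inputs: 2.312e-02; correction applied: +0.0231166335.

0.371278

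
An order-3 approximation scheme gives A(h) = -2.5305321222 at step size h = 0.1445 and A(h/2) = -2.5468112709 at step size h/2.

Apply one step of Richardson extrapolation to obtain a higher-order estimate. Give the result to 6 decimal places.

-2.549137

Order 3 gives 2^r = 8 and 2^r − 1 = 7.
Top: 8(-2.5468112709) − (-2.5305321222) = -17.8439580450
R = (-17.8439580450)/7 = -2.5491368636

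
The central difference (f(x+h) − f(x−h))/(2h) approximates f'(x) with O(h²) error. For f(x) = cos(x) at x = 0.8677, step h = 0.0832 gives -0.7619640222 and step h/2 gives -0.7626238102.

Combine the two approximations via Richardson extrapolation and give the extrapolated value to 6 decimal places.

-0.762844

Leading term ∝ h^2; use weight 4 = 2^2.
4 × (-0.7626238102) = -3.0504952408; (-3.0504952408) − (-0.7619640222) = -2.2885312186
Denominator 4 − 1 = 3.
R = (-2.2885312186)/3 = -0.7628437395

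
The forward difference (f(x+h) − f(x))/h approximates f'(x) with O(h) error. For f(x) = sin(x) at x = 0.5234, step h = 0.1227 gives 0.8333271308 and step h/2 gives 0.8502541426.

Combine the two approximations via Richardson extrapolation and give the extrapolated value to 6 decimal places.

r = 1: numerator weight 2, denominator 1.
2·0.8502541426 = 1.7005082852; 1.7005082852 − 0.8333271308 = 0.8671811544
Divide by 2^1 − 1 = 1.
(2·0.8502541426 − 0.8333271308)/(2 − 1) = 0.8671811544
Gap between inputs: 1.693e-02; correction applied: +0.0169270118.

0.867181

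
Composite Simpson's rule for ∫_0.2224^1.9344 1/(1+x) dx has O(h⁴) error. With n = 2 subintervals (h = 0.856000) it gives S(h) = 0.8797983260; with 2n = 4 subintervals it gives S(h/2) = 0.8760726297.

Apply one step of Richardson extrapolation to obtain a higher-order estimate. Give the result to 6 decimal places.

0.875824

r = 4, so 2^r = 16.
Difference of the inputs: 0.8760726297 − 0.8797983260 = -0.0037256963
Correction (A(h/2) − A(h))/(16 − 1) = (-0.0037256963)/15 = -0.0002483798
R = A(h/2) + (A(h/2) − A(h))/15 = 0.8760726297 − 0.0002483798 = 0.8758242499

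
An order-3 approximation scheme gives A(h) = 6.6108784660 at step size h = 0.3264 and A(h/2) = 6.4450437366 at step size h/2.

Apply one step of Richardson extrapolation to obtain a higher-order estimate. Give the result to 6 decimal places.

r = 3, so 2^r = 8.
Numerator 8*A(h/2) − A(h) = 8*6.4450437366 − 6.6108784660 = 44.9494714268
R = 44.9494714268/7 = 6.4213530610

6.421353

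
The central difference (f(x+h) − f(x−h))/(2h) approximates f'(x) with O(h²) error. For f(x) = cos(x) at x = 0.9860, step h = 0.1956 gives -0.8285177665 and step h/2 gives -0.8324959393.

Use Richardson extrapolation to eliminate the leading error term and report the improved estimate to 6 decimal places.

-0.833822

r = 2: numerator weight 4, denominator 3.
Numerator 4 × A(h/2) − A(h) = 4 × (-0.8324959393) − (-0.8285177665) = -2.5014659907
(-2.5014659907) ÷ 3 = -0.8338219969
Gap between inputs: 3.978e-03; correction applied: −0.0013260576.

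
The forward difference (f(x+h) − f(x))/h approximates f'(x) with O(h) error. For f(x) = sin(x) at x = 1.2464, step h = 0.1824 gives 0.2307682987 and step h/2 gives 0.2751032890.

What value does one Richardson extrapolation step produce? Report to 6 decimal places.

0.319438

r = 1, so 2^r = 2.
Numerator 2 × A(h/2) − A(h) = 2 × 0.2751032890 − 0.2307682987 = 0.3194382793
Divide by 2^1 − 1 = 1.
Extrapolated: 0.3194382793 / 1 = 0.3194382793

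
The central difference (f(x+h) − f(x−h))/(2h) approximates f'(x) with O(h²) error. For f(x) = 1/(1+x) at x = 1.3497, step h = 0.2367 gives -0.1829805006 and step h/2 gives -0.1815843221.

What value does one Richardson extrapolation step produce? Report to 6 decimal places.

-0.181119

Method order is 2; weight 2^2 = 4.
2^2×A(h/2) = -0.7263372884; minus A(h) gives -0.5433567878.
(4×(-0.1815843221) − (-0.1829805006))/(4 − 1) = -0.1811189293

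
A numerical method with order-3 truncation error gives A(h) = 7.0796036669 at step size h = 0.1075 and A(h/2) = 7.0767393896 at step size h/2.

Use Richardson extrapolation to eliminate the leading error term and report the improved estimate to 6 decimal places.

Method order is 3; weight 2^3 = 8.
8·7.0767393896 = 56.6139151168; subtract 7.0796036669 → 49.5343114499
Denominator 8 − 1 = 7.
(8·7.0767393896 − 7.0796036669)/(8 − 1) = 7.0763302071

7.076330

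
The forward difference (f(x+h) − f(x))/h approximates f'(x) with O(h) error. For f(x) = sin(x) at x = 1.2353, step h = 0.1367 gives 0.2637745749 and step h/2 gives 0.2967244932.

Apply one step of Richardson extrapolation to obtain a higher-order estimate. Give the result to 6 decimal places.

0.329674

Error is O(h^1); halving h shrinks it by 2^1 = 2.
2^1*A(h/2) = 0.5934489864; minus A(h) gives 0.3296744115.
Divide by 2^1 − 1 = 1.
Extrapolated: 0.3296744115 / 1 = 0.3296744115
Gap between inputs: 3.295e-02; correction applied: +0.0329499183.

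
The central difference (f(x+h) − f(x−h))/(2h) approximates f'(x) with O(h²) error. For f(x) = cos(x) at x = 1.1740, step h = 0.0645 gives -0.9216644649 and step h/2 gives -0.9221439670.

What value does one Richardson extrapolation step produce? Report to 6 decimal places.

-0.922304

r = 2: numerator weight 4, denominator 3.
A(h/2) − A(h) = -0.9221439670 − (-0.9216644649) = -0.0004795021
Correction (A(h/2) − A(h))/(4 − 1) = (-0.0004795021)/3 = -0.0001598340
R = -0.9221439670 − 0.0001598340 = -0.9223038010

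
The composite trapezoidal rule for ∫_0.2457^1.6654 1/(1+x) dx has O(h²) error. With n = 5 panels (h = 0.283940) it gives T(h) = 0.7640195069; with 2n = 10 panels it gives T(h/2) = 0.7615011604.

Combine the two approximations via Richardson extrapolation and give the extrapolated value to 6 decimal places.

Order 2 gives 2^r = 4 and 2^r − 1 = 3.
4·0.7615011604 = 3.0460046416; 3.0460046416 − 0.7640195069 = 2.2819851347
Divide by 2^2 − 1 = 3.
Result: 0.7606617116
Correction |R − A(h/2)| = 8.394e-04; gap |A(h/2) − A(h)| = 2.518e-03.

0.760662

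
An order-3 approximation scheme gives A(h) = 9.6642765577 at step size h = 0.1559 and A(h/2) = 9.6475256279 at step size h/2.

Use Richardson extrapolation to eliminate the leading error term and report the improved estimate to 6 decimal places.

Order 3 gives 2^r = 8 and 2^r − 1 = 7.
Numerator 8·A(h/2) − A(h) = 8·9.6475256279 − 9.6642765577 = 67.5159284655
67.5159284655 ÷ 7 = 9.6451326379
Gap between inputs: 1.675e-02; correction applied: −0.0023929900.

9.645133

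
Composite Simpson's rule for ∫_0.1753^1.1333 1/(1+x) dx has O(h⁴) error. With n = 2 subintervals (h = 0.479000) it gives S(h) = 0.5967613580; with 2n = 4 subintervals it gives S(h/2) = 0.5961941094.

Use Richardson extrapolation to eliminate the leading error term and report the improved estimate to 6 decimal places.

0.596156

Leading term ∝ h^4; use weight 16 = 2^4.
Weighted: 9.5391057504 − 0.5967613580 = 8.9423443924
R = 8.9423443924/15 = 0.5961562928
Shift from A(h/2): −0.0000378166.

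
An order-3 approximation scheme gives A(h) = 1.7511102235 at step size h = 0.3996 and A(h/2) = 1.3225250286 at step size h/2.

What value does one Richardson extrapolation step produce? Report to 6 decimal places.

1.261299

With r = 3 the leading error scales as h^3, so the weight is 2^3 = 8.
8*1.3225250286 − 1.7511102235 = 8.8290900053
Divide by 2^3 − 1 = 7.
So the Richardson estimate is 1.2612985722.
Shift from A(h/2): −0.0612264564.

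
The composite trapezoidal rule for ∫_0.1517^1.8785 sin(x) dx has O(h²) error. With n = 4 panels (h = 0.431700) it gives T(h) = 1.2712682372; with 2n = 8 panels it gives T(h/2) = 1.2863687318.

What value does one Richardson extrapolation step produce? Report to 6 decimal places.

r = 2, so 2^r = 4.
Difference of the inputs: 1.2863687318 − 1.2712682372 = 0.0151004946
Divide by 2^2 − 1 = 3: 0.0151004946/3 = 0.0050334982
R = A(h/2) + (A(h/2) − A(h))/3 = 1.2863687318 + 0.0050334982 = 1.2914022300

1.291402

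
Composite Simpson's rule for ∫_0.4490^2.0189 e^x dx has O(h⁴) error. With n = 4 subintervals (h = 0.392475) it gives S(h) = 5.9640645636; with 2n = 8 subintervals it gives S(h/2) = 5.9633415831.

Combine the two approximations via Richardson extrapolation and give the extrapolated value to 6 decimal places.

5.963293

Method order is 4; weight 2^4 = 16.
16 × 5.9633415831 = 95.4134653296; 95.4134653296 − 5.9640645636 = 89.4494007660
(16 × 5.9633415831 − 5.9640645636)/(16 − 1) = 5.9632933844
Shift from A(h/2): −0.0000481987.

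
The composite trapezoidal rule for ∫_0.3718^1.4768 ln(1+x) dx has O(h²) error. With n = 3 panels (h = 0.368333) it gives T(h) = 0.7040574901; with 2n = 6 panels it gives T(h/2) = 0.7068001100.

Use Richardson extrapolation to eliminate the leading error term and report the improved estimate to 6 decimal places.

Order 2 gives 2^r = 4 and 2^r − 1 = 3.
2^2*A(h/2) = 2.8272004400; minus A(h) gives 2.1231429499.
Denominator 4 − 1 = 3.
(4*0.7068001100 − 0.7040574901)/(4 − 1) = 0.7077143166
Correction |R − A(h/2)| = 9.142e-04; gap |A(h/2) − A(h)| = 2.743e-03.

0.707714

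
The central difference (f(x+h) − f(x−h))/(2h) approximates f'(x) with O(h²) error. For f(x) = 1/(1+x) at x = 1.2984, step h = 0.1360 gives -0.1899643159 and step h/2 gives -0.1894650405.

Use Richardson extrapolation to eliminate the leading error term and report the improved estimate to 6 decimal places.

-0.189299

With r = 2 the leading error scales as h^2, so the weight is 2^2 = 4.
Top: 4(-0.1894650405) − (-0.1899643159) = -0.5678958461
R = (-0.5678958461)/3 = -0.1892986154
Gap between inputs: 4.993e-04; correction applied: +0.0001664251.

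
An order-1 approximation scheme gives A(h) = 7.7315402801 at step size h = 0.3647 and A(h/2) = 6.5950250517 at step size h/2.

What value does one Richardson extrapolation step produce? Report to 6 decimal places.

r = 1: numerator weight 2, denominator 1.
Difference of the inputs: 6.5950250517 − 7.7315402801 = -1.1365152284
Correction (A(h/2) − A(h))/(2 − 1) = (-1.1365152284)/1 = -1.1365152284
R = 6.5950250517 − 1.1365152284 = 5.4585098233
Shift from A(h/2): −1.1365152284.

5.458510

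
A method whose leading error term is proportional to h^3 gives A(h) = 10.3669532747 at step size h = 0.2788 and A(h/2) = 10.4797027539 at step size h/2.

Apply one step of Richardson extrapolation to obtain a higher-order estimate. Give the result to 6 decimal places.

Order 3 gives 2^r = 8 and 2^r − 1 = 7.
Top: 8(10.4797027539) − (10.3669532747) = 73.4706687565
Divide by 2^3 − 1 = 7.
R = 73.4706687565/7 = 10.4958098224
Gap between inputs: 1.127e-01; correction applied: +0.0161070685.

10.495810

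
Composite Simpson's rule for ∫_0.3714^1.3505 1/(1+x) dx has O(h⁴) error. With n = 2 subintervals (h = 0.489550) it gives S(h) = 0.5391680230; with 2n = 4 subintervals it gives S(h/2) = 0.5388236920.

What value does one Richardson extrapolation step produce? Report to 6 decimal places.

0.538801

r = 4: numerator weight 16, denominator 15.
A(h/2) − A(h) = 0.5388236920 − 0.5391680230 = -0.0003443310
Correction (A(h/2) − A(h))/(16 − 1) = (-0.0003443310)/15 = -0.0000229554
R = A(h/2) + (A(h/2) − A(h))/15 = 0.5388236920 − 0.0000229554 = 0.5388007366
Correction |R − A(h/2)| = 2.296e-05; gap |A(h/2) − A(h)| = 3.443e-04.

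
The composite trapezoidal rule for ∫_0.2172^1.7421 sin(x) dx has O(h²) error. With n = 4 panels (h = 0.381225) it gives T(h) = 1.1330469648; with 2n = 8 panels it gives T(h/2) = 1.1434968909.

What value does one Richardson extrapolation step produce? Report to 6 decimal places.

Error is O(h^2); halving h shrinks it by 2^2 = 4.
Numerator 4 × A(h/2) − A(h) = 4 × 1.1434968909 − 1.1330469648 = 3.4409405988
R = 3.4409405988/3 = 1.1469801996

1.146980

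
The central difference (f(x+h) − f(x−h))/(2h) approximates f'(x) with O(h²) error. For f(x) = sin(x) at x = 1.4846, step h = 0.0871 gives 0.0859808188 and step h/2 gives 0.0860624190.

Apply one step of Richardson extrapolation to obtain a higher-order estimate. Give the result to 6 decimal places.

Order 2 gives 2^r = 4 and 2^r − 1 = 3.
4×0.0860624190 = 0.3442496760; 0.3442496760 − 0.0859808188 = 0.2582688572
(4×0.0860624190 − 0.0859808188)/(4 − 1) = 0.0860896191

0.086090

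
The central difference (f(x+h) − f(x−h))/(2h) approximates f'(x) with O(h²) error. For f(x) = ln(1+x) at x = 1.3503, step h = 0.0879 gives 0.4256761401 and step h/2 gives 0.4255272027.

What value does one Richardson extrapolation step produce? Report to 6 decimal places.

Method order is 2; weight 2^2 = 4.
Difference of the inputs: 0.4255272027 − 0.4256761401 = -0.0001489374
Divide by 2^2 − 1 = 3: (-0.0001489374)/3 = -0.0000496458
R = A(h/2) + (A(h/2) − A(h))/3 = 0.4255272027 − 0.0000496458 = 0.4254775569
Correction |R − A(h/2)| = 4.965e-05; gap |A(h/2) − A(h)| = 1.489e-04.

0.425478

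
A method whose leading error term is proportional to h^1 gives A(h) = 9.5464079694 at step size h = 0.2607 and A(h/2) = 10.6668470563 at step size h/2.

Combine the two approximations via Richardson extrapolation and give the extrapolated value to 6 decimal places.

Method order is 1; weight 2^1 = 2.
Weighted: 21.3336941126 − 9.5464079694 = 11.7872861432
R = 11.7872861432/1 = 11.7872861432
Gap between inputs: 1.120e+00; correction applied: +1.1204390869.

11.787286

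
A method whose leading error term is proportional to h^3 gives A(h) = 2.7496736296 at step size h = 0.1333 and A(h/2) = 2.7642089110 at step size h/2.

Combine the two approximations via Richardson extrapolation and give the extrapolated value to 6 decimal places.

2.766285

Order 3 gives 2^r = 8 and 2^r − 1 = 7.
Weighted: 22.1136712880 − 2.7496736296 = 19.3639976584
Denominator 8 − 1 = 7.
19.3639976584 ÷ 7 = 2.7662853798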